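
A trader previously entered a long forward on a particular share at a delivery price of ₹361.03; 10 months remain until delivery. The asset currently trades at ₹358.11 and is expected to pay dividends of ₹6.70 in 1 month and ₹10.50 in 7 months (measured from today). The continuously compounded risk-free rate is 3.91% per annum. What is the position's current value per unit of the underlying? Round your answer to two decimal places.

PV(remaining dividends) I = 6.70·e^(−0.0391·1/12) + 10.50·e^(−0.0391·7/12) = 16.9414
Current forward F = (S − I)·e^(rT) = (358.11 − 16.9414)·e^(0.0391·10/12) = 341.1686 × 1.033120 = 352.4681
Value (long) = (F − K)·e^(−rT) = (352.4681 − 361.03) × 0.967942 = -8.2874
Value = -₹8.29

-₹8.29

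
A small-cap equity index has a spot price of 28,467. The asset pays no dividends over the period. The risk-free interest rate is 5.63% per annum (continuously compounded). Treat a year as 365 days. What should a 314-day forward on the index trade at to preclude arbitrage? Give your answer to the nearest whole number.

F = S·e^(rT) = 28467 · e^(0.0563 × 314/365)
= 28467 · e^0.048433 = 28467 × 1.049625
F = 29,880

29,880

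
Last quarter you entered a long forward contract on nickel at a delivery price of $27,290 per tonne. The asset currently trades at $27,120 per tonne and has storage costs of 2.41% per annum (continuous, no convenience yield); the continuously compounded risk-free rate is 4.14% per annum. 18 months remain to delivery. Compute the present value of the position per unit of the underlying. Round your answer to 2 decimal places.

$2471.48 per tonne

Current fair forward for the remaining 18 months: F = S·e^((r + u)·T), (r + u) = 0.0414 + 0.0241 = 0.0655
F = 27120 · e^(0.0655 × 18/12) = 27120 × 1.10323856 = 29919.8297
Value of long forward = (F − K)·e^(−rT) = (29919.8297 − 27290) · e^(−0.0414·18/12)
= 2629.8297 × 0.93978890 = 2471.48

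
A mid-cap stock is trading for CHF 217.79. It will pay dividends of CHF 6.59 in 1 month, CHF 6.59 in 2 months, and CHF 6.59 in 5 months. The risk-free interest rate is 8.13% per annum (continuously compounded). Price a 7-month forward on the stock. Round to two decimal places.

CHF 208.01

PV(dividends) I = 6.59·e^(−0.0813·1/12) + 6.59·e^(−0.0813·2/12) + 6.59·e^(−0.0813·5/12)
I = 6.5455 + 6.5013 + 6.3705 = 19.4173
F = (S − I)·e^(rT) = (217.79 − 19.4173) · e^(0.0813·7/12)
= 198.3727 · e^0.047425 = 198.3727 × 1.048568 = CHF 208.01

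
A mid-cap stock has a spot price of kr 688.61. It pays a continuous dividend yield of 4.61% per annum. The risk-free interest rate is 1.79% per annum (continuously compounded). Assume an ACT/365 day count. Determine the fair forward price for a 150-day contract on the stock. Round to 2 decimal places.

kr 680.68

F = S·e^((r − q)T) = 688.61 · e^((0.0179 − 0.0461) × 150/365)
= 688.61 · e^-0.011589 = 688.61 × 0.988478
F = kr 680.68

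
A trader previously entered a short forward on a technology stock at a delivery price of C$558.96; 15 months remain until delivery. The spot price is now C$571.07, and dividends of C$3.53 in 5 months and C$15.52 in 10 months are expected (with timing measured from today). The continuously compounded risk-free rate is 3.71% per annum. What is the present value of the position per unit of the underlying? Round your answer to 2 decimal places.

PV(remaining dividends) I = 3.53·e^(−0.0371·5/12) + 15.52·e^(−0.0371·10/12) = 18.5234
Current forward F = (S − I)·e^(rT) = (571.07 − 18.5234)·e^(0.0371·15/12) = 552.5466 × 1.047467 = 578.7743
Value (long) = (F − K)·e^(−rT) = (578.7743 − 558.96) × 0.954684 = 18.9164
Short position value = −(long value) = -C$18.92

-C$18.92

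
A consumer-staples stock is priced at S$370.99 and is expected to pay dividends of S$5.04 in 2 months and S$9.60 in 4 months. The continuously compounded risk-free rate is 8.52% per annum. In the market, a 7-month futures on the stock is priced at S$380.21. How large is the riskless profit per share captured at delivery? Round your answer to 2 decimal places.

S$5.34 per share

PV(dividends) I = 5.04·e^(−0.0852·2/12) + 9.60·e^(−0.0852·4/12) = 14.3001
Fair futures F* = (S − I)·e^(rT) = (370.99 − 14.3001)·e^0.049700 = 356.6899 × 1.050956 = 374.8654
Market S$380.21 > fair 374.8654: forward overpriced → cash-and-carry (borrow at r, buy the stock and collect the dividends, short the forward).
Profit at T = |F_mkt − F*| = |380.21 − 374.8654| = S$5.34 per share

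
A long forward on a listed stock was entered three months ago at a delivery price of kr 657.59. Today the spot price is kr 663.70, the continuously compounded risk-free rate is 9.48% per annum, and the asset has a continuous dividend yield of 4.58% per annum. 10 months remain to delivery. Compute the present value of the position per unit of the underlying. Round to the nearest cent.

Current fair forward for the remaining 10 months: F = S·e^((r − q)·T), (r − q) = 0.0948 − 0.0458 = 0.0490
F = 663.70 · e^(0.0490 × 10/12) = 663.70 × 1.041678 = 691.3617
Value of long forward = (F − K)·e^(−rT) = (691.3617 − 657.59) · e^(−0.0948·10/12)
= 33.7717 × 0.924040 = 31.21

kr 31.21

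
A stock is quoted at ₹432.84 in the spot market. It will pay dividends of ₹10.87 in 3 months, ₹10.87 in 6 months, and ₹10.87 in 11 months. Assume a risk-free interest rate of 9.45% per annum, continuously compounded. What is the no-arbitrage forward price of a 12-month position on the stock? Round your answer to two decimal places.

PV(dividends) I = 10.87·e^(−0.0945·3/12) + 10.87·e^(−0.0945·6/12) + 10.87·e^(−0.0945·11/12)
I = 10.6162 + 10.3683 + 9.9680 = 30.9525
F = (S − I)·e^(rT) = (432.84 − 30.9525) · e^(0.0945·12/12)
= 401.8875 · e^0.094500 = 401.8875 × 1.099109 = ₹441.72

₹441.72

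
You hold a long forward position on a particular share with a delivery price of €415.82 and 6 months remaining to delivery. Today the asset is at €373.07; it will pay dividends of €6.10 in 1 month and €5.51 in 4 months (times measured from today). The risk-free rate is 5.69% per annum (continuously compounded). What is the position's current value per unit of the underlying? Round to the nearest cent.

-€42.56

PV(remaining dividends) I = 6.10·e^(−0.0569·1/12) + 5.51·e^(−0.0569·4/12) = 11.4776
Current forward F = (S − I)·e^(rT) = (373.07 − 11.4776)·e^(0.0569·6/12) = 361.5924 × 1.028859 = 372.0276
Value (long) = (F − K)·e^(−rT) = (372.0276 − 415.82) × 0.971951 = -42.5641
Value = -€42.56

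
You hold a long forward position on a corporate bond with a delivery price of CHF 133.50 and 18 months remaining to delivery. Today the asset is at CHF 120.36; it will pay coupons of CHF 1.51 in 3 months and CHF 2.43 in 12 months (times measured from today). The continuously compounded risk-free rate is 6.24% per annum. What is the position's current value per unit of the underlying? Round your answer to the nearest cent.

PV(remaining coupons) I = 1.51·e^(−0.0624·3/12) + 2.43·e^(−0.0624·12/12) = 3.7696
Current forward F = (S − I)·e^(rT) = (120.36 − 3.7696)·e^(0.0624·18/12) = 116.5904 × 1.098120 = 128.0303
Value (long) = (F − K)·e^(−rT) = (128.0303 − 133.50) × 0.910647 = -4.9810
Value = -CHF 4.98

-CHF 4.98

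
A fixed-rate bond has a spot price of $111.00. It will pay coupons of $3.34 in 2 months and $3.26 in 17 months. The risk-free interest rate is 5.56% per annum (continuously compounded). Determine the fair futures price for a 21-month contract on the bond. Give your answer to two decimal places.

PV(coupons) I = 3.34·e^(−0.0556·2/12) + 3.26·e^(−0.0556·17/12)
I = 3.3092 + 3.0131 = 6.3223
F = (S − I)·e^(rT) = (111.00 − 6.3223) · e^(0.0556·21/12)
= 104.6777 · e^0.097300 = 104.6777 × 1.102191 = $115.37

$115.37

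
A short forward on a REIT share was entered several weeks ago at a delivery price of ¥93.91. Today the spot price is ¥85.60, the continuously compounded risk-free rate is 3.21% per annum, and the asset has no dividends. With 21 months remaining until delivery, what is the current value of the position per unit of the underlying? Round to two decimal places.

Current fair forward for the remaining 21 months: F = S·e^(r·T), r = 0.0321
F = 85.60 · e^(0.0321 × 21/12) = 85.60 × 1.057783 = 90.5462
Value of long forward = (F − K)·e^(−rT) = (90.5462 − 93.91) · e^(−0.0321·21/12)
= -3.3638 × 0.945374 = -3.18
Short position value = −(long value) = ¥3.18

¥3.18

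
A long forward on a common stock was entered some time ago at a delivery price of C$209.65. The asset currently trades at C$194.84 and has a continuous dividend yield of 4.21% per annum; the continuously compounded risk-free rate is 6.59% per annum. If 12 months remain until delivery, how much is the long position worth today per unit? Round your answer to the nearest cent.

-C$9.47

Current fair forward for the remaining 12 months: F = S·e^((r − q)·T), (r − q) = 0.0659 − 0.0421 = 0.0238
F = 194.84 · e^(0.0238 × 12/12) = 194.84 × 1.024085 = 199.5327
Value of long forward = (F − K)·e^(−rT) = (199.5327 − 209.65) · e^(−0.0659·12/12)
= -10.1173 × 0.936224 = -9.47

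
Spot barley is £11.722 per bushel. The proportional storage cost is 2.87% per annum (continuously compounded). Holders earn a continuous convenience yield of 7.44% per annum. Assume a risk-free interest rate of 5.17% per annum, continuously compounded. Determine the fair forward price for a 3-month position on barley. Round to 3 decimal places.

£11.740 per bushel

Net carry = r + u − y = 0.0517 + 0.0287 − 0.0744 = 0.0060
F = S·e^((r+u−y)T) = 11.722 · e^(0.0060 × 3/12) = 11.722 · e^0.001500
= 11.722 × 1.001501 = £11.740 per bushel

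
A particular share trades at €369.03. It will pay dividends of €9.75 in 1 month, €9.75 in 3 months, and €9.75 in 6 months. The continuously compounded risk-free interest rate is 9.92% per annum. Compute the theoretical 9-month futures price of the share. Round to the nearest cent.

€366.88

PV(dividends) I = 9.75·e^(−0.0992·1/12) + 9.75·e^(−0.0992·3/12) + 9.75·e^(−0.0992·6/12)
I = 9.6697 + 9.5112 + 9.2782 = 28.4591
F = (S − I)·e^(rT) = (369.03 − 28.4591) · e^(0.0992·9/12)
= 340.5709 · e^0.074400 = 340.5709 × 1.077238 = €366.88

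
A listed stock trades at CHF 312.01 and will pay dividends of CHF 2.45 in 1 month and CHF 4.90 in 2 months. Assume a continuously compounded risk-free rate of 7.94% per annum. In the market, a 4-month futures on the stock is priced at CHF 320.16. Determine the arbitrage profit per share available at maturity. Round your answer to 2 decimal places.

PV(dividends) I = 2.45·e^(−0.0794·1/12) + 4.90·e^(−0.0794·2/12) = 7.2694
Fair futures F* = (S − I)·e^(rT) = (312.01 − 7.2694)·e^0.026467 = 304.7406 × 1.026820 = 312.9137
Market CHF 320.16 > fair 312.9137: forward overpriced → cash-and-carry (borrow at r, buy the stock and collect the dividends, short the forward).
Profit at T = |F_mkt − F*| = |320.16 − 312.9137| = CHF 7.25 per share

CHF 7.25 per share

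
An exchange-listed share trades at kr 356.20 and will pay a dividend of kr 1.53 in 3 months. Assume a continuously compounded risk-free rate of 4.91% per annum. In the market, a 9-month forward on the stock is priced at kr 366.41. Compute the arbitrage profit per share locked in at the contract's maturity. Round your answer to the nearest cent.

kr 1.58 per share

PV(dividends) I = 1.53·e^(−0.0491·3/12) = 1.5113
Fair forward F* = (S − I)·e^(rT) = (356.20 − 1.5113)·e^0.036825 = 354.6887 × 1.037511 = 367.9934
Market kr 366.41 < fair 367.9934: forward underpriced → reverse cash-and-carry (short the stock, invest proceeds at r, pay the dividends, go long the forward).
Profit at T = |F_mkt − F*| = |366.41 − 367.9934| = kr 1.58 per share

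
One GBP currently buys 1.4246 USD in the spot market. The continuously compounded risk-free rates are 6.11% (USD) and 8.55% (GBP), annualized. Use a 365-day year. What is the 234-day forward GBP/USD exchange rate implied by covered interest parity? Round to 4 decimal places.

F = S·e^((r_USD − r_GBP)T) = 1.4246 · e^((0.0611 − 0.0855) × 234/365)
= 1.4246 · e^-0.015643 = 1.4246 × 0.984479
F = 1.4025 USD per GBP

1.4025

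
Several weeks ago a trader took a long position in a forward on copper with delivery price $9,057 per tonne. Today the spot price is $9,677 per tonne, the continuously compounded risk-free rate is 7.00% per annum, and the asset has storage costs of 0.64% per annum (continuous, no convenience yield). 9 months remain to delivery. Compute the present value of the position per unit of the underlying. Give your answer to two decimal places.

Current fair forward for the remaining 9 months: F = S·e^((r + u)·T), (r + u) = 0.0700 + 0.0064 = 0.0764
F = 9677 · e^(0.0764 × 9/12) = 9677 × 1.05897345 = 10247.6861
Value of long forward = (F − K)·e^(−rT) = (10247.6861 − 9057) · e^(−0.0700·9/12)
= 1190.6861 × 0.94885432 = 1129.79

$1129.79 per tonne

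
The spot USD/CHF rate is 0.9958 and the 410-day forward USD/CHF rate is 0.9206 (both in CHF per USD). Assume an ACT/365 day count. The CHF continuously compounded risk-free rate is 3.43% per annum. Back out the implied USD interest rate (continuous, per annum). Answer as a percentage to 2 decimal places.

F = S·e^((r_CHF − r_USD)T) ⇒ r_USD = r_CHF − ln(F/S)/T
ln(0.9206/0.9958) = -0.078521; /(410/365) = -0.069903
r_USD = 0.0343 + 0.069903 = 0.104203
r_USD = 10.42%

10.42%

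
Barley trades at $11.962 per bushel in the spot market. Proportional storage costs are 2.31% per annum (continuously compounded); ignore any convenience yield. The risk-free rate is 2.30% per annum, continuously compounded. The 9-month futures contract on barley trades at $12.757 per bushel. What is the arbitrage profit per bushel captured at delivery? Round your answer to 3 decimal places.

$0.374 per bushel

Fair futures: F* = S·e^(carry·T), with carry = (r + u) = 0.0230 + 0.0231 = 0.0461
F* = 11.962 · e^(0.0461 × 9/12) = 11.962 · e^0.034575 = 11.962 × 1.035180 = $12.3828
Market $12.757 > fair $12.3828: forward overpriced → cash-and-carry (buy spot, short the forward).
At maturity, profit = |F_mkt − F*| = |12.757 − 12.3828| = $0.374 per bushel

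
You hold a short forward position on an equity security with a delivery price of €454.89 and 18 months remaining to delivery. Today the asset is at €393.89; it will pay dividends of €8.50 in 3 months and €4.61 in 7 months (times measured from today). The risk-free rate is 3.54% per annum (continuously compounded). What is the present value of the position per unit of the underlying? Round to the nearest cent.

€50.42

PV(remaining dividends) I = 8.50·e^(−0.0354·3/12) + 4.61·e^(−0.0354·7/12) = 12.9409
Current forward F = (S − I)·e^(rT) = (393.89 − 12.9409)·e^(0.0354·18/12) = 380.9491 × 1.054535 = 401.7242
Value (long) = (F − K)·e^(−rT) = (401.7242 − 454.89) × 0.948285 = -50.4163
Short position value = −(long value) = €50.42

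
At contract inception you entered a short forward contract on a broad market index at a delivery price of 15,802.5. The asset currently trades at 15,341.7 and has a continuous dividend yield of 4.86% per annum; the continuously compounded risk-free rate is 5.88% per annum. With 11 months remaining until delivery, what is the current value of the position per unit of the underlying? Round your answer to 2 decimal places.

300.07

Current fair forward for the remaining 11 months: F = S·e^((r − q)·T), (r − q) = 0.0588 − 0.0486 = 0.0102
F = 15341.7 · e^(0.0102 × 11/12) = 15341.7 × 1.00939385 = 15485.8176
Value of long forward = (F − K)·e^(−rT) = (15485.8176 − 15802.5) · e^(−0.0588·11/12)
= -316.6824 × 0.94752685 = -300.07
Short position value = −(long value) = 300.07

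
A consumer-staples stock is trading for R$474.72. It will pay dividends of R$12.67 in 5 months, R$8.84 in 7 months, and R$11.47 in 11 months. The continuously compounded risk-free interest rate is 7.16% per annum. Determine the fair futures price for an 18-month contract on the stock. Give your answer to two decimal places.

PV(dividends) I = 12.67·e^(−0.0716·5/12) + 8.84·e^(−0.0716·7/12) + 11.47·e^(−0.0716·11/12)
I = 12.2976 + 8.4784 + 10.7414 = 31.5174
F = (S − I)·e^(rT) = (474.72 − 31.5174) · e^(0.0716·18/12)
= 443.2026 · e^0.107400 = 443.2026 × 1.113380 = R$493.45

R$493.45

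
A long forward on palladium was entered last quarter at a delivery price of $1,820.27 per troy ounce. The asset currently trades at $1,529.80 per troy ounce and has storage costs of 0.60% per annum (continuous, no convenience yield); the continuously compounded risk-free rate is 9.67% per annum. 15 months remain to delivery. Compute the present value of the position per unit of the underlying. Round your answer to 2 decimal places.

-$71.71 per troy ounce

Current fair forward for the remaining 15 months: F = S·e^((r + u)·T), (r + u) = 0.0967 + 0.0060 = 0.1027
F = 1529.80 · e^(0.1027 × 15/12) = 1529.80 × 1.13697929 = 1739.3509
Value of long forward = (F − K)·e^(−rT) = (1739.3509 − 1820.27) · e^(−0.0967·15/12)
= -80.9191 × 0.88614472 = -71.71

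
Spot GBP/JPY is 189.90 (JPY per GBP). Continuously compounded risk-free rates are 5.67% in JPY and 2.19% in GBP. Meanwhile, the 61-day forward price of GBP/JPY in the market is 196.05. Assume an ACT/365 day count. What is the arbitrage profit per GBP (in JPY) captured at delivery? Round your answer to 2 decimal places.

5.04 per GBP (in JPY)

Fair forward: F* = S·e^(carry·T), with carry = (r_JPY − r_GBP) = 0.0567 − 0.0219 = 0.0348
F* = 189.90 · e^(0.0348 × 61/365) = 189.90 · e^0.005816 = 189.90 × 1.005833 = 191.0077
Market 196.05 > fair 191.0077: forward overpriced → cash-and-carry (buy spot, short the forward).
At maturity, profit = |F_mkt − F*| = |196.05 − 191.0077| = 5.04 per GBP (in JPY)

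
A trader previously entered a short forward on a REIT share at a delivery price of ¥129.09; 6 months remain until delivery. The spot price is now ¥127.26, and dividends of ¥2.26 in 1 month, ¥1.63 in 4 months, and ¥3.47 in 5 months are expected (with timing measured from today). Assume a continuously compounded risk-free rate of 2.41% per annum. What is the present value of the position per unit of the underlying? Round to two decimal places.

¥7.59

PV(remaining dividends) I = 2.26·e^(−0.0241·1/12) + 1.63·e^(−0.0241·4/12) + 3.47·e^(−0.0241·5/12) = 7.3078
Current forward F = (S − I)·e^(rT) = (127.26 − 7.3078)·e^(0.0241·6/12) = 119.9522 × 1.012123 = 121.4064
Value (long) = (F − K)·e^(−rT) = (121.4064 − 129.09) × 0.988022 = -7.5916
Short position value = −(long value) = ¥7.59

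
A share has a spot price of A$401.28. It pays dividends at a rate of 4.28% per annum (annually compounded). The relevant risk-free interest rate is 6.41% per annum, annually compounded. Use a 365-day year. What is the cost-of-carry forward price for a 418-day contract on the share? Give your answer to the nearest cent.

F = S · (1+r)^T / (1+q)^T
= 401.28 × 1.073743 / 1.049165 = 401.28 × 1.023426
F = A$410.68

A$410.68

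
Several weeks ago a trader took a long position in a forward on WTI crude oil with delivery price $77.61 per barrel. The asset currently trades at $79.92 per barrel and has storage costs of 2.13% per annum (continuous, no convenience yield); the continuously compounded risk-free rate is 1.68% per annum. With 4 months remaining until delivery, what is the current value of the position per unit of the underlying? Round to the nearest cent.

Current fair forward for the remaining 4 months: F = S·e^((r + u)·T), (r + u) = 0.0168 + 0.0213 = 0.0381
F = 79.92 · e^(0.0381 × 4/12) = 79.92 × 1.012781 = 80.9415
Value of long forward = (F − K)·e^(−rT) = (80.9415 − 77.61) · e^(−0.0168·4/12)
= 3.3315 × 0.994416 = 3.31

$3.31 per barrel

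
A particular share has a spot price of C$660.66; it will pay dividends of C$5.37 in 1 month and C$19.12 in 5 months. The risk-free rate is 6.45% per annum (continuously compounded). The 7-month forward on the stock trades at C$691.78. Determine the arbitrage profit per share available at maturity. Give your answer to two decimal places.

C$30.66 per share

PV(dividends) I = 5.37·e^(−0.0645·1/12) + 19.12·e^(−0.0645·5/12) = 23.9542
Fair forward F* = (S − I)·e^(rT) = (660.66 − 23.9542)·e^0.037625 = 636.7058 × 1.038342 = 661.1184
Market C$691.78 > fair 661.1184: forward overpriced → cash-and-carry (borrow at r, buy the stock and collect the dividends, short the forward).
Profit at T = |F_mkt − F*| = |691.78 − 661.1184| = C$30.66 per share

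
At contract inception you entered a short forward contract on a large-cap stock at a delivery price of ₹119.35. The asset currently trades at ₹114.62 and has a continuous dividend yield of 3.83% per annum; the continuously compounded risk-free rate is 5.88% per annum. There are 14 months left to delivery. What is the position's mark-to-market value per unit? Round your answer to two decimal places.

₹1.83

Current fair forward for the remaining 14 months: F = S·e^((r − q)·T), (r − q) = 0.0588 − 0.0383 = 0.0205
F = 114.62 · e^(0.0205 × 14/12) = 114.62 × 1.024205 = 117.3944
Value of long forward = (F − K)·e^(−rT) = (117.3944 − 119.35) · e^(−0.0588·14/12)
= -1.9556 × 0.933700 = -1.83
Short position value = −(long value) = ₹1.83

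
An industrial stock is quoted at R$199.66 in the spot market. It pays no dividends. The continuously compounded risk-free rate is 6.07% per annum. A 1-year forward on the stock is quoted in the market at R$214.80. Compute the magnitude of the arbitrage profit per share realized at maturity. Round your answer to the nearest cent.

R$2.65 per share

Fair forward: F* = S·e^(carry·T), with carry = r = 0.0607
F* = 199.66 · e^(0.0607 × 1) = 199.66 · e^0.060700 = 199.66 × 1.062580 = R$212.1547
Market R$214.80 > fair R$212.1547: forward overpriced → cash-and-carry (buy spot, short the forward).
At maturity, profit = |F_mkt − F*| = |214.80 − 212.1547| = R$2.65 per share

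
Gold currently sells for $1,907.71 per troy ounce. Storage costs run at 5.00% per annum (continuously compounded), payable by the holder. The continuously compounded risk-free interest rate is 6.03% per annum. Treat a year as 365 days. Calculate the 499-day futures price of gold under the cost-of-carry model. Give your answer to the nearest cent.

$2,218.20 per troy ounce

Net carry = r + u − y = 0.0603 + 0.0500 − 0.0000 = 0.1103
F = S·e^((r+u−y)T) = 1907.71 · e^(0.1103 × 499/365) = 1907.71 · e^0.15079370
= 1907.71 × 1.16275676 = $2,218.20 per troy ounce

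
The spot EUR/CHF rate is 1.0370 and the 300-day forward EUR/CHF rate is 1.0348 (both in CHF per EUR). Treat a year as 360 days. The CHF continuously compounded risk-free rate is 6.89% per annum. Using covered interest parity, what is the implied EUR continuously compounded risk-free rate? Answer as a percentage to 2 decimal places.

7.14%

F = S·e^((r_CHF − r_EUR)T) ⇒ r_EUR = r_CHF − ln(F/S)/T
ln(1.0348/1.0370) = -0.002124; /(300/360) = -0.002549
r_EUR = 0.0689 + 0.002549 = 0.071449
r_EUR = 7.14%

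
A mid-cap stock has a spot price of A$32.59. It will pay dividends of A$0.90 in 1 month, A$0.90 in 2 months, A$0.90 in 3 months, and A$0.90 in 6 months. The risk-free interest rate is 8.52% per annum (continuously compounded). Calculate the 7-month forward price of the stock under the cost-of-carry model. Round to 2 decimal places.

A$30.55

PV(dividends) I = 0.90·e^(−0.0852·1/12) + 0.90·e^(−0.0852·2/12) + 0.90·e^(−0.0852·3/12) + 0.90·e^(−0.0852·6/12)
I = 0.8936 + 0.8873 + 0.8810 + 0.8625 = 3.5244
F = (S − I)·e^(rT) = (32.59 − 3.5244) · e^(0.0852·7/12)
= 29.0656 · e^0.049700 = 29.0656 × 1.050956 = A$30.55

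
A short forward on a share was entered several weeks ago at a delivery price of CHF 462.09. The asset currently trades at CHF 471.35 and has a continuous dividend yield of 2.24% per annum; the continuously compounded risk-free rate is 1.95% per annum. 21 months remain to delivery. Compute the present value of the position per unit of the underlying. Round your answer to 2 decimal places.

-CHF 6.64

Current fair forward for the remaining 21 months: F = S·e^((r − q)·T), (r − q) = 0.0195 − 0.0224 = -0.0029
F = 471.35 · e^(-0.0029 × 21/12) = 471.35 × 0.994938 = 468.9640
Value of long forward = (F − K)·e^(−rT) = (468.9640 − 462.09) · e^(−0.0195·21/12)
= 6.8740 × 0.966451 = 6.64
Short position value = −(long value) = -CHF 6.64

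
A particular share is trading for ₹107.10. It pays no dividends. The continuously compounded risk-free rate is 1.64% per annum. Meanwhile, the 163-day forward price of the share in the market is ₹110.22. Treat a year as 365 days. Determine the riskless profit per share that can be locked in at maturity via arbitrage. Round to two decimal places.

Fair forward: F* = S·e^(carry·T), with carry = r = 0.0164
F* = 107.10 · e^(0.0164 × 163/365) = 107.10 · e^0.007324 = 107.10 × 1.007351 = ₹107.8873
Market ₹110.22 > fair ₹107.8873: forward overpriced → cash-and-carry (buy spot, short the forward).
At maturity, profit = |F_mkt − F*| = |110.22 − 107.8873| = ₹2.33 per share

₹2.33 per share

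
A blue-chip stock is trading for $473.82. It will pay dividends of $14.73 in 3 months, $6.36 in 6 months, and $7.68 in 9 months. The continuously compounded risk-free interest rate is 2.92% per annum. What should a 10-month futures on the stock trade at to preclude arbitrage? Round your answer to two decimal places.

PV(dividends) I = 14.73·e^(−0.0292·3/12) + 6.36·e^(−0.0292·6/12) + 7.68·e^(−0.0292·9/12)
I = 14.6229 + 6.2678 + 7.5136 = 28.4043
F = (S − I)·e^(rT) = (473.82 − 28.4043) · e^(0.0292·10/12)
= 445.4157 · e^0.024333 = 445.4157 × 1.024631 = $456.39

$456.39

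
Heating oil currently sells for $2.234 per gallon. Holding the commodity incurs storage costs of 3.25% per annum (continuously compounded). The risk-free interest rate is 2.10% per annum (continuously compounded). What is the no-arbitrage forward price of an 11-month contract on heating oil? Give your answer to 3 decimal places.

$2.346 per gallon

Net carry = r + u − y = 0.0210 + 0.0325 − 0.0000 = 0.0535
F = S·e^((r+u−y)T) = 2.234 · e^(0.0535 × 11/12) = 2.234 · e^0.049042
= 2.234 × 1.050264 = $2.346 per gallon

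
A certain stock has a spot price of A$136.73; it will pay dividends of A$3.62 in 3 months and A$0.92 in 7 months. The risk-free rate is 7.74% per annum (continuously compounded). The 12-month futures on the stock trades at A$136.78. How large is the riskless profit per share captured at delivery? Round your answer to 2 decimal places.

A$6.17 per share

PV(dividends) I = 3.62·e^(−0.0774·3/12) + 0.92·e^(−0.0774·7/12) = 4.4300
Fair futures F* = (S − I)·e^(rT) = (136.73 − 4.4300)·e^0.077400 = 132.3000 × 1.080474 = 142.9467
Market A$136.78 < fair 142.9467: forward underpriced → reverse cash-and-carry (short the stock, invest proceeds at r, pay the dividends, go long the forward).
Profit at T = |F_mkt − F*| = |136.78 − 142.9467| = A$6.17 per share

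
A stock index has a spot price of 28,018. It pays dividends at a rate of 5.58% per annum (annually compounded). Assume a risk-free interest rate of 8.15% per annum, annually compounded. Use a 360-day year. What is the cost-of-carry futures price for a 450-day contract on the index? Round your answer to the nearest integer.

28,873

F = S · (1+r)^T / (1+q)^T
= 28018 × 1.102892 / 1.070230 = 28018 × 1.030519
F = 28,873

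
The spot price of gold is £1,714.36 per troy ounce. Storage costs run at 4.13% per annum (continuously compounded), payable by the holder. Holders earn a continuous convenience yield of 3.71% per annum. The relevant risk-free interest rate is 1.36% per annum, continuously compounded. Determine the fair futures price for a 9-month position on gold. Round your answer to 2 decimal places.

Net carry = r + u − y = 0.0136 + 0.0413 − 0.0371 = 0.0178
F = S·e^((r+u−y)T) = 1714.36 · e^(0.0178 × 9/12) = 1714.36 · e^0.01335000
= 1714.36 × 1.01343951 = £1,737.40 per troy ounce

£1,737.40 per troy ounce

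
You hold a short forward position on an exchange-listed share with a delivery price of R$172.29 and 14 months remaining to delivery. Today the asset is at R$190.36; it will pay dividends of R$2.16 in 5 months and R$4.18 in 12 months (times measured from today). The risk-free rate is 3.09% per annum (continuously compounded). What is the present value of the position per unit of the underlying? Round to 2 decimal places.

-R$17.99

PV(remaining dividends) I = 2.16·e^(−0.0309·5/12) + 4.18·e^(−0.0309·12/12) = 6.1852
Current forward F = (S − I)·e^(rT) = (190.36 − 6.1852)·e^(0.0309·14/12) = 184.1748 × 1.036708 = 190.9355
Value (long) = (F − K)·e^(−rT) = (190.9355 − 172.29) × 0.964592 = 17.9853
Short position value = −(long value) = -R$17.99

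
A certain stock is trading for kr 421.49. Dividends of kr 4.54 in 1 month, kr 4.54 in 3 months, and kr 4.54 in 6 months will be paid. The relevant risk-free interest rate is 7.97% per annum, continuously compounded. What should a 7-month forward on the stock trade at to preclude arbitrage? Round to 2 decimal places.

kr 427.59

PV(dividends) I = 4.54·e^(−0.0797·1/12) + 4.54·e^(−0.0797·3/12) + 4.54·e^(−0.0797·6/12)
I = 4.5099 + 4.4504 + 4.3626 = 13.3229
F = (S − I)·e^(rT) = (421.49 − 13.3229) · e^(0.0797·7/12)
= 408.1671 · e^0.046492 = 408.1671 × 1.047590 = kr 427.59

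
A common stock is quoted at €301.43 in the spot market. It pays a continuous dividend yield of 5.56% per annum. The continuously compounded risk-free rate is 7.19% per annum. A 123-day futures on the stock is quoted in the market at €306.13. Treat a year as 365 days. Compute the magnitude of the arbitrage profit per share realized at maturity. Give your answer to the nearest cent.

€3.04 per share

Fair futures: F* = S·e^(carry·T), with carry = (r − q) = 0.0719 − 0.0556 = 0.0163
F* = 301.43 · e^(0.0163 × 123/365) = 301.43 · e^0.005493 = 301.43 × 1.005508 = €303.0903
Market €306.13 > fair €303.0903: forward overpriced → cash-and-carry (buy spot, short the forward).
At maturity, profit = |F_mkt − F*| = |306.13 − 303.0903| = €3.04 per share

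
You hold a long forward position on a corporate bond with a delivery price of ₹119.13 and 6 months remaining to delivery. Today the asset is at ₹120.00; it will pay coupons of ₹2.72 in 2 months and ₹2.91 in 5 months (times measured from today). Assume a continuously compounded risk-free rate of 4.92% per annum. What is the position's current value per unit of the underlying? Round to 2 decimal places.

PV(remaining coupons) I = 2.72·e^(−0.0492·2/12) + 2.91·e^(−0.0492·5/12) = 5.5487
Current forward F = (S − I)·e^(rT) = (120.00 − 5.5487)·e^(0.0492·6/12) = 114.4513 × 1.024905 = 117.3017
Value (long) = (F − K)·e^(−rT) = (117.3017 − 119.13) × 0.975700 = -1.7839
Value = -₹1.78

-₹1.78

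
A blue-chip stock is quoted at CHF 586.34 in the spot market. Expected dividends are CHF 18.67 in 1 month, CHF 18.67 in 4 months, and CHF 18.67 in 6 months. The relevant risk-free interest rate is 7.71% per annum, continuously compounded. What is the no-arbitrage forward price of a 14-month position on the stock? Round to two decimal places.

CHF 581.67

PV(dividends) I = 18.67·e^(−0.0771·1/12) + 18.67·e^(−0.0771·4/12) + 18.67·e^(−0.0771·6/12)
I = 18.5504 + 18.1963 + 17.9640 = 54.7107
F = (S − I)·e^(rT) = (586.34 − 54.7107) · e^(0.0771·14/12)
= 531.6293 · e^0.089950 = 531.6293 × 1.094120 = CHF 581.67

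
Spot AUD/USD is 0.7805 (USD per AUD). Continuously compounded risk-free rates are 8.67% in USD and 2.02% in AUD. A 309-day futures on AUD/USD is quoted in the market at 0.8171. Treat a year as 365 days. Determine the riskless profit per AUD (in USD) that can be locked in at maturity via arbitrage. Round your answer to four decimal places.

Fair futures: F* = S·e^(carry·T), with carry = (r_USD − r_AUD) = 0.0867 − 0.0202 = 0.0665
F* = 0.7805 · e^(0.0665 × 309/365) = 0.7805 · e^0.056297 = 0.7805 × 1.057912 = 0.8257
Market 0.8171 < fair 0.8257: forward underpriced → reverse cash-and-carry (short spot, go long the forward).
At maturity, profit = |F_mkt − F*| = |0.8171 − 0.8257| = 0.0086 per AUD (in USD)

0.0086 per AUD (in USD)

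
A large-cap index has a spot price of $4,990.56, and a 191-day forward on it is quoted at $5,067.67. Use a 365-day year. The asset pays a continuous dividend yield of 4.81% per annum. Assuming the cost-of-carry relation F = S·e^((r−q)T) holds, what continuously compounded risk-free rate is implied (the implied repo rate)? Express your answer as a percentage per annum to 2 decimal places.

From F = S·e^((r−q)T): (r − q) = ln(F/S)/T
ln(5067.67/4990.56) = ln(1.015451) = 0.015333
(r − q) = 0.015333 / (191/365) = 0.029301
r = ln(F/S)/T + q = 0.029301 + 0.0481 = 0.077401
r = 7.74%

7.74%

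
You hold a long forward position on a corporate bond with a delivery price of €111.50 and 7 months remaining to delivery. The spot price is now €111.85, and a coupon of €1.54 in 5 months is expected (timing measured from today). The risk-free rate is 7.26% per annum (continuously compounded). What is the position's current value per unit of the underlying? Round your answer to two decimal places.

PV(remaining coupons) I = 1.54·e^(−0.0726·5/12) = 1.4941
Current forward F = (S − I)·e^(rT) = (111.85 − 1.4941)·e^(0.0726·7/12) = 110.3559 × 1.043260 = 115.1299
Value (long) = (F − K)·e^(−rT) = (115.1299 − 111.50) × 0.958534 = 3.4794
Value = €3.48

€3.48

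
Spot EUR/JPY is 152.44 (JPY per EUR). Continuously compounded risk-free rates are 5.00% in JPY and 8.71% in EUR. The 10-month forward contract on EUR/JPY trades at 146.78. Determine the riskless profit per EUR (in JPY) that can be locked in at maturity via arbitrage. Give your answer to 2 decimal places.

1.02 per EUR (in JPY)

Fair forward: F* = S·e^(carry·T), with carry = (r_JPY − r_EUR) = 0.0500 − 0.0871 = -0.0371
F* = 152.44 · e^(-0.0371 × 10/12) = 152.44 · e^-0.030917 = 152.44 × 0.969556 = 147.7991
Market 146.78 < fair 147.7991: forward underpriced → reverse cash-and-carry (short spot, go long the forward).
At maturity, profit = |F_mkt − F*| = |146.78 − 147.7991| = 1.02 per EUR (in JPY)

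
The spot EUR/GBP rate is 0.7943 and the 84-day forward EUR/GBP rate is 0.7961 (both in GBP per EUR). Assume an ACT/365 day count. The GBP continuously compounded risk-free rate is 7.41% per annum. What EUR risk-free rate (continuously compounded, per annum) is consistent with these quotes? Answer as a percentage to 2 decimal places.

F = S·e^((r_GBP − r_EUR)T) ⇒ r_EUR = r_GBP − ln(F/S)/T
ln(0.7961/0.7943) = 0.002264; /(84/365) = 0.009838
r_EUR = 0.0741 − 0.009838 = 0.064262
r_EUR = 6.43%

6.43%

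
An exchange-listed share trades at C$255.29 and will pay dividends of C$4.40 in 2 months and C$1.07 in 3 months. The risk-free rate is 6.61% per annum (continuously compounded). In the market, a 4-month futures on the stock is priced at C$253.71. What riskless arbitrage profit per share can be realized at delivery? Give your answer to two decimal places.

PV(dividends) I = 4.40·e^(−0.0661·2/12) + 1.07·e^(−0.0661·3/12) = 5.4043
Fair futures F* = (S − I)·e^(rT) = (255.29 − 5.4043)·e^0.022033 = 249.8857 × 1.022278 = 255.4527
Market C$253.71 < fair 255.4527: forward underpriced → reverse cash-and-carry (short the stock, invest proceeds at r, pay the dividends, go long the forward).
Profit at T = |F_mkt − F*| = |253.71 − 255.4527| = C$1.74 per share

C$1.74 per share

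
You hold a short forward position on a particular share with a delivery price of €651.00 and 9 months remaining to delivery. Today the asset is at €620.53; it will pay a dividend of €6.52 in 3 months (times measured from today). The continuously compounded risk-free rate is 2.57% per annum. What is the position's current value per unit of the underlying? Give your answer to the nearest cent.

€24.52

PV(remaining dividends) I = 6.52·e^(−0.0257·3/12) = 6.4782
Current forward F = (S − I)·e^(rT) = (620.53 − 6.4782)·e^(0.0257·9/12) = 614.0518 × 1.019462 = 626.0025
Value (long) = (F − K)·e^(−rT) = (626.0025 − 651.00) × 0.980910 = -24.5203
Short position value = −(long value) = €24.52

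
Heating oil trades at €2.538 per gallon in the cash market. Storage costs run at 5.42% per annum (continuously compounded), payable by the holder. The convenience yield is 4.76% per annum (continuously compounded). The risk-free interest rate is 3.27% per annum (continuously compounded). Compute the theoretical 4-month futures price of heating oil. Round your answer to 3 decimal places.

Net carry = r + u − y = 0.0327 + 0.0542 − 0.0476 = 0.0393
F = S·e^((r+u−y)T) = 2.538 · e^(0.0393 × 4/12) = 2.538 · e^0.013100
= 2.538 × 1.013186 = €2.571 per gallon

€2.571 per gallon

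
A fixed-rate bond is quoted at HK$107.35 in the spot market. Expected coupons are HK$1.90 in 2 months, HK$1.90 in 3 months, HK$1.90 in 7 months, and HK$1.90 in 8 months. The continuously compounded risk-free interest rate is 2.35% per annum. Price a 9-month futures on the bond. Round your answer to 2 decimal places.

PV(coupons) I = 1.90·e^(−0.0235·2/12) + 1.90·e^(−0.0235·3/12) + 1.90·e^(−0.0235·7/12) + 1.90·e^(−0.0235·8/12)
I = 1.8926 + 1.8889 + 1.8741 + 1.8705 = 7.5261
F = (S − I)·e^(rT) = (107.35 − 7.5261) · e^(0.0235·9/12)
= 99.8239 · e^0.017625 = 99.8239 × 1.017781 = HK$101.60

HK$101.60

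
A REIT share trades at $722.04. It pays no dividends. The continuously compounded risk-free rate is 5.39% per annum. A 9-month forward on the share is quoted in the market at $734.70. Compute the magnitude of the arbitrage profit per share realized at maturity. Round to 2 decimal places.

Fair forward: F* = S·e^(carry·T), with carry = r = 0.0539
F* = 722.04 · e^(0.0539 × 9/12) = 722.04 · e^0.040425 = 722.04 × 1.041253 = $751.8263
Market $734.70 < fair $751.8263: forward underpriced → reverse cash-and-carry (short spot, go long the forward).
At maturity, profit = |F_mkt − F*| = |734.70 − 751.8263| = $17.13 per share

$17.13 per share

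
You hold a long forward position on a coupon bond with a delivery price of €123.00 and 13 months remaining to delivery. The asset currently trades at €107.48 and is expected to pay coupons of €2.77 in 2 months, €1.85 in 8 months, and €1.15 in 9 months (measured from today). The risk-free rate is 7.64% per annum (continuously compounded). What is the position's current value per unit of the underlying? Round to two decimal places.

PV(remaining coupons) I = 2.77·e^(−0.0764·2/12) + 1.85·e^(−0.0764·8/12) + 1.15·e^(−0.0764·9/12) = 5.5790
Current forward F = (S − I)·e^(rT) = (107.48 − 5.5790)·e^(0.0764·13/12) = 101.9010 × 1.086288 = 110.6938
Value (long) = (F − K)·e^(−rT) = (110.6938 − 123.00) × 0.920566 = -11.3287
Value = -€11.33

-€11.33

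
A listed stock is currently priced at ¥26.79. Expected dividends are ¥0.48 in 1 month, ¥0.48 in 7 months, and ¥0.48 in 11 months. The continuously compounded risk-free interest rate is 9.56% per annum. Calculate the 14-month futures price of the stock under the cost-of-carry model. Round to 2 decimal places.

PV(dividends) I = 0.48·e^(−0.0956·1/12) + 0.48·e^(−0.0956·7/12) + 0.48·e^(−0.0956·11/12)
I = 0.4762 + 0.4540 + 0.4397 = 1.3699
F = (S − I)·e^(rT) = (26.79 − 1.3699) · e^(0.0956·14/12)
= 25.4201 · e^0.111533 = 25.4201 × 1.117991 = ¥28.42

¥28.42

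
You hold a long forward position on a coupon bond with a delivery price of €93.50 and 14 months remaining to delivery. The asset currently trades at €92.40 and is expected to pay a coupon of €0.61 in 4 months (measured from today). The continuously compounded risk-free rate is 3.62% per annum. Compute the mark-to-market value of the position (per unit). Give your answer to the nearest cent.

€2.16

PV(remaining coupons) I = 0.61·e^(−0.0362·4/12) = 0.6027
Current forward F = (S − I)·e^(rT) = (92.40 − 0.6027)·e^(0.0362·14/12) = 91.7973 × 1.043138 = 95.7573
Value (long) = (F − K)·e^(−rT) = (95.7573 − 93.50) × 0.958646 = 2.1640
Value = €2.16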